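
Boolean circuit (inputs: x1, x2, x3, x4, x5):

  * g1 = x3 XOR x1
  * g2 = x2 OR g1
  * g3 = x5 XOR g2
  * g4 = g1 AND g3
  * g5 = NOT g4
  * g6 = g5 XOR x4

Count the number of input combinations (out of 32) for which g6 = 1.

16

g6 = g5 XOR x4 must be 1, so g5 and x4 differ.
Enumerating the 32 input combinations, 16 give g6 = 1 and 16 give g6 = 0.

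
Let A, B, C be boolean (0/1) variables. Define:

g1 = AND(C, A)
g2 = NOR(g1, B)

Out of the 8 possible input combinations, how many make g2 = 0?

5

g2 = NOR(g1, B) must be 0, so at least one of g1, B is 1.
Satisfying assignments:
  A=0, B=1, C=0
  A=0, B=1, C=1
  A=1, B=0, C=1
  A=1, B=1, C=0
  A=1, B=1, C=1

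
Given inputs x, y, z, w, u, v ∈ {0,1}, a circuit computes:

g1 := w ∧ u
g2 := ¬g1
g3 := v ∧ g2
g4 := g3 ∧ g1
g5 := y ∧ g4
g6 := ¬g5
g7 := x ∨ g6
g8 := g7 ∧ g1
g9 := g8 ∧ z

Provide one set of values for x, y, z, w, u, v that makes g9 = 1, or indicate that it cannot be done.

x=0, y=0, z=1, w=1, u=1, v=0

g9 = g8 ∧ z must be 1, so both g8 = 1 and z = 1.
g8 = g7 ∧ g1 must be 1, so both g7 = 1 and g1 = 1.
g7 = x ∨ g6 must be 1, so at least one of x, g6 is 1.
Check with x=0, y=0, z=1, w=1, u=1, v=0:
g1 = w ∧ u = 1 ∧ 1 = 1
g2 = ¬g1 = ¬1 = 0
g3 = v ∧ g2 = 0 ∧ 0 = 0
g4 = g3 ∧ g1 = 0 ∧ 1 = 0
g5 = y ∧ g4 = 0 ∧ 0 = 0
g6 = ¬g5 = ¬0 = 1
g7 = x ∨ g6 = 0 ∨ 1 = 1
g8 = g7 ∧ g1 = 1 ∧ 1 = 1
g9 = g8 ∧ z = 1 ∧ 1 = 1
So g9 = 1 as required.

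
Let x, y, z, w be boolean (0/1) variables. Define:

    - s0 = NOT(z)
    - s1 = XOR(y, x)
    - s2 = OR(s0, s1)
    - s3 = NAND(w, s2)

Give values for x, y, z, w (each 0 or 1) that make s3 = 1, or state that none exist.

Check with x=1 y=1 z=1 w=0:
s0 = NOT(z) = NOT 1 = 0
s1 = XOR(y, x) = XOR(1, 1) = 0
s2 = OR(s0, s1) = OR(0, 0) = 0
s3 = NAND(w, s2) = NAND(0, 0) = 1
So s3 = 1 as required.

x=1 y=1 z=1 w=0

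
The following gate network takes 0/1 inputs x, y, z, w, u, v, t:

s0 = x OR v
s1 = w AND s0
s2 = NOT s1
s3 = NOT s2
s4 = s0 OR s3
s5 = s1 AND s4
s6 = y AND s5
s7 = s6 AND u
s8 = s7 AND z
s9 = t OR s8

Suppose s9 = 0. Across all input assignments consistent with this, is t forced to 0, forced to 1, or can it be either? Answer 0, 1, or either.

s9 = t OR s8 must be 0, so both t = 0 and s8 = 0.
Every assignment with s9 = 0 has t = 0; there are 61 such assignment(s).

0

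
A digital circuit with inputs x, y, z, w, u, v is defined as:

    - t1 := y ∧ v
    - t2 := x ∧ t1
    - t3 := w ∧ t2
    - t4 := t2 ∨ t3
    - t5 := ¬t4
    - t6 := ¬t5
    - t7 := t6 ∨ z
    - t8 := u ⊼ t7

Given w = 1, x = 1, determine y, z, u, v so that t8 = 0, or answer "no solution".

y=1 z=1 u=1 v=1

Check with w = 1, x = 1 and y=1, z=1, u=1, v=1:
t1 = y ∧ v = 1 ∧ 1 = 1
t2 = x ∧ t1 = 1 ∧ 1 = 1
t3 = w ∧ t2 = 1 ∧ 1 = 1
t4 = t2 ∨ t3 = 1 ∨ 1 = 1
t5 = ¬t4 = ¬1 = 0
t6 = ¬t5 = ¬0 = 1
t7 = t6 ∨ z = 1 ∨ 1 = 1
t8 = u ⊼ t7 = 1 ⊼ 1 = 0
So t8 = 0.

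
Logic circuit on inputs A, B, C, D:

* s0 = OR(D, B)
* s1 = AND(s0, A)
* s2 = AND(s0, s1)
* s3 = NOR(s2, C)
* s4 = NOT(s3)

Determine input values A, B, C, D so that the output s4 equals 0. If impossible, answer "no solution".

A=0, B=1, C=0, D=1

s4 = NOT(s3) must be 0, so s3 = 1.
Check with A=0, B=1, C=0, D=1:
s0 = OR(D, B) = OR(1, 1) = 1
s1 = AND(s0, A) = AND(1, 0) = 0
s2 = AND(s0, s1) = AND(1, 0) = 0
s3 = NOR(s2, C) = NOR(0, 0) = 1
s4 = NOT(s3) = NOT 1 = 0
So s4 = 0 as required.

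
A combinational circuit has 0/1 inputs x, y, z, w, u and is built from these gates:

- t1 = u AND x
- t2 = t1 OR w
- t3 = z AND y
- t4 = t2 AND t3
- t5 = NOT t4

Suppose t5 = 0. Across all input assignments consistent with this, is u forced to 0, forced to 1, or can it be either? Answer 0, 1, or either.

Both values of u occur among assignments with t5 = 0:
  u=0: x=0, y=1, z=1, w=1, u=0
  u=1: x=0, y=1, z=1, w=1, u=1

either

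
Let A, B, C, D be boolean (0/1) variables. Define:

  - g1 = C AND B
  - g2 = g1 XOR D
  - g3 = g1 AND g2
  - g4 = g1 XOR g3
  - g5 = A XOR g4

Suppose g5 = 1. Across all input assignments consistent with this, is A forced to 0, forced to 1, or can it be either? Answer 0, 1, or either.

either

Both values of A occur among assignments with g5 = 1:
  A=0: A=0, B=1, C=1, D=1
  A=1: A=1, B=0, C=0, D=0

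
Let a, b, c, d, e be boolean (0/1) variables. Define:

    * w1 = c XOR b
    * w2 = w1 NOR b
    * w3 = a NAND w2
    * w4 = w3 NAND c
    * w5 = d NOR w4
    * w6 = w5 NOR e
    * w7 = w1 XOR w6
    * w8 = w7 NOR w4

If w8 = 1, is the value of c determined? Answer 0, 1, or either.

1

w8 = w7 NOR w4 must be 1, so both w7 = 0 and w4 = 0.
w7 = w1 XOR w6 must be 0, so w1 and w6 are equal.
Every assignment with w8 = 1 has c = 1; there are 8 such assignment(s).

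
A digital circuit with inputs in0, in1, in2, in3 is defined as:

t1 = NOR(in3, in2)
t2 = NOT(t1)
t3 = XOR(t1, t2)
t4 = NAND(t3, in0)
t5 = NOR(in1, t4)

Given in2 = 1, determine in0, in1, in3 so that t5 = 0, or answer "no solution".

in0=0, in1=1, in3=1

t5 = NOR(in1, t4) must be 0, so at least one of in1, t4 is 1.
Check with in2 = 1 and in0=0, in1=1, in3=1:
t1 = NOR(in3, in2) = NOR(1, 1) = 0
t2 = NOT(t1) = NOT 0 = 1
t3 = XOR(t1, t2) = XOR(0, 1) = 1
t4 = NAND(t3, in0) = NAND(1, 0) = 1
t5 = NOR(in1, t4) = NOR(1, 1) = 0
So t5 = 0.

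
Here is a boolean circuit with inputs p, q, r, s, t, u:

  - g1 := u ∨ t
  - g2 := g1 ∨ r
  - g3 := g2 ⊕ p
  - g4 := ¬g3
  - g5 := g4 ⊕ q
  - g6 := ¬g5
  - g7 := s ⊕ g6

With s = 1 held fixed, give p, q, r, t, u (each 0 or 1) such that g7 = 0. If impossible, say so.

g7 = s ⊕ g6 must be 0, so s and g6 are equal.
Check with s = 1 and p=0, q=0, r=0, t=1, u=1:
g1 = u ∨ t = 1 ∨ 1 = 1
g2 = g1 ∨ r = 1 ∨ 0 = 1
g3 = g2 ⊕ p = 1 ⊕ 0 = 1
g4 = ¬g3 = ¬1 = 0
g5 = g4 ⊕ q = 0 ⊕ 0 = 0
g6 = ¬g5 = ¬0 = 1
g7 = s ⊕ g6 = 1 ⊕ 1 = 0
So g7 = 0.

p=0, q=0, r=0, t=1, u=1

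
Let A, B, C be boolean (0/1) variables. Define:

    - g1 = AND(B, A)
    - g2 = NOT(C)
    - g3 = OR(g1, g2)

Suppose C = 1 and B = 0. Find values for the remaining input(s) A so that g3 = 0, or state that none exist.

g3 = OR(g1, g2) must be 0, so both g1 = 0 and g2 = 0.
Check with C = 1 and B = 0 and A=1:
g1 = AND(B, A) = AND(0, 1) = 0
g2 = NOT(C) = NOT 1 = 0
g3 = OR(g1, g2) = OR(0, 0) = 0
So g3 = 0.

A=1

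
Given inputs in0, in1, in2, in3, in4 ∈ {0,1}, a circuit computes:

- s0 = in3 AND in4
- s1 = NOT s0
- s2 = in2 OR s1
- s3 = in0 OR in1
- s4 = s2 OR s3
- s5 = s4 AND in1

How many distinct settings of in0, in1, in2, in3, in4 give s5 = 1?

16

s5 = s4 AND in1 must be 1, so both s4 = 1 and in1 = 1.
s4 = s2 OR s3 must be 1, so at least one of s2, s3 is 1.
Enumerating the 32 input combinations, 16 give s5 = 1 and 16 give s5 = 0.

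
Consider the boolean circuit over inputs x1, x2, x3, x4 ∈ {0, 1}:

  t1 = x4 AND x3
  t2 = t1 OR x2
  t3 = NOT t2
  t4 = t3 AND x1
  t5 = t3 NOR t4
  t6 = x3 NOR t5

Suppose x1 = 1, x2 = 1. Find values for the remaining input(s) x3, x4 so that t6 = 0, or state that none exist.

Check with x1 = 1, x2 = 1 and x3=1, x4=0:
t1 = x4 AND x3 = 0 AND 1 = 0
t2 = t1 OR x2 = 0 OR 1 = 1
t3 = NOT t2 = NOT 1 = 0
t4 = t3 AND x1 = 0 AND 1 = 0
t5 = t3 NOR t4 = 0 NOR 0 = 1
t6 = x3 NOR t5 = 1 NOR 1 = 0
So t6 = 0.

x3=1, x4=0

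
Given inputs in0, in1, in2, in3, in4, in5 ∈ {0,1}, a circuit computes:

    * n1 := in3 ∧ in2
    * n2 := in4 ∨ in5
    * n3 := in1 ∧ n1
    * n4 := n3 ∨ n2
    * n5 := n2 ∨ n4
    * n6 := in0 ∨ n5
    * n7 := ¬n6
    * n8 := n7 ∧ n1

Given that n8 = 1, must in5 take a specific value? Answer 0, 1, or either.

0

n8 = n7 ∧ n1 must be 1, so both n7 = 1 and n1 = 1.
Every assignment with n8 = 1 has in5 = 0; there are 1 such assignment(s).
  in0=0, in1=0, in2=1, in3=1, in4=0, in5=0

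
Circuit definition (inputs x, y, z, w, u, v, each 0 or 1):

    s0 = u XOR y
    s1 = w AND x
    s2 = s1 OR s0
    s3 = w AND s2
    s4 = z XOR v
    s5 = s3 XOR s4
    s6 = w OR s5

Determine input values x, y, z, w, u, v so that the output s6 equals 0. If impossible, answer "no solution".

x=1, y=0, z=1, w=0, u=0, v=1

Check with x=1, y=0, z=1, w=0, u=0, v=1:
s0 = u XOR y = 0 XOR 0 = 0
s1 = w AND x = 0 AND 1 = 0
s2 = s1 OR s0 = 0 OR 0 = 0
s3 = w AND s2 = 0 AND 0 = 0
s4 = z XOR v = 1 XOR 1 = 0
s5 = s3 XOR s4 = 0 XOR 0 = 0
s6 = w OR s5 = 0 OR 0 = 0
So s6 = 0 as required.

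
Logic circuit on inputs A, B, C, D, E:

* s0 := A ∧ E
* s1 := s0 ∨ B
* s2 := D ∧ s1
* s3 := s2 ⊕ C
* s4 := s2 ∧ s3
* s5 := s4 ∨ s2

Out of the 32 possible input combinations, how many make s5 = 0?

s5 = s4 ∨ s2 must be 0, so both s4 = 0 and s2 = 0.
s4 = s2 ∧ s3 must be 0, so at least one of s2, s3 is 0.
Enumerating the 32 input combinations, 22 give s5 = 0 and 10 give s5 = 1.

22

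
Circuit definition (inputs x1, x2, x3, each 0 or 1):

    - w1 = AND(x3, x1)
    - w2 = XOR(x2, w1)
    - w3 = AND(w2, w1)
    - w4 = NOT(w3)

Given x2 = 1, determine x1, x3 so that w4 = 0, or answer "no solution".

no solution exists

With x2 = 1 fixed, none of the 4 settings of x1, x3 give w4 = 0.
For example, with x1=1, x3=1:
w1 = AND(x3, x1) = AND(1, 1) = 1
w2 = XOR(x2, w1) = XOR(1, 1) = 0
w3 = AND(w2, w1) = AND(0, 1) = 0
w4 = NOT(w3) = NOT 0 = 1
giving w4 = 1 ≠ 0.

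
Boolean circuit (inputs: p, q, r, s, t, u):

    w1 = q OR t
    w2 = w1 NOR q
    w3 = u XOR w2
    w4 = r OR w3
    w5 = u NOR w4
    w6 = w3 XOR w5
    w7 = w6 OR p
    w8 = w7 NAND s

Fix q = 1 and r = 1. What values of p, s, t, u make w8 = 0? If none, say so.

Check with q = 1 and r = 1 and p=0, s=1, t=1, u=1:
w1 = q OR t = 1 OR 1 = 1
w2 = w1 NOR q = 1 NOR 1 = 0
w3 = u XOR w2 = 1 XOR 0 = 1
w4 = r OR w3 = 1 OR 1 = 1
w5 = u NOR w4 = 1 NOR 1 = 0
w6 = w3 XOR w5 = 1 XOR 0 = 1
w7 = w6 OR p = 1 OR 0 = 1
w8 = w7 NAND s = 1 NAND 1 = 0
So w8 = 0.

p=0, s=1, t=1, u=1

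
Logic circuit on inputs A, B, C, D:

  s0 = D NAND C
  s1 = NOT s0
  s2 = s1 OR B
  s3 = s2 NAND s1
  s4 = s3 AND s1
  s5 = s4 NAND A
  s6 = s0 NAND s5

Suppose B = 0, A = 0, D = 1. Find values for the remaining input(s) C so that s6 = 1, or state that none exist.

s6 = s0 NAND s5 must be 1, so at least one of s0, s5 is 0.
Check with B = 0, A = 0, D = 1 and C=1:
s0 = D NAND C = 1 NAND 1 = 0
s1 = NOT s0 = NOT 0 = 1
s2 = s1 OR B = 1 OR 0 = 1
s3 = s2 NAND s1 = 1 NAND 1 = 0
s4 = s3 AND s1 = 0 AND 1 = 0
s5 = s4 NAND A = 0 NAND 0 = 1
s6 = s0 NAND s5 = 0 NAND 1 = 1
So s6 = 1.

C=1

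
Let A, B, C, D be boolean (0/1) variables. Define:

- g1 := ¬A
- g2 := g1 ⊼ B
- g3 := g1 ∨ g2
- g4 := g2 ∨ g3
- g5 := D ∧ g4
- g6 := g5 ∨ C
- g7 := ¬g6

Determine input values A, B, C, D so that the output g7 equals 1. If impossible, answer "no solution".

A=1, B=0, C=0, D=0

g7 = ¬g6 must be 1, so g6 = 0.
g6 = g5 ∨ C must be 0, so both g5 = 0 and C = 0.
Check with A=1, B=0, C=0, D=0:
g1 = ¬A = ¬1 = 0
g2 = g1 ⊼ B = 0 ⊼ 0 = 1
g3 = g1 ∨ g2 = 0 ∨ 1 = 1
g4 = g2 ∨ g3 = 1 ∨ 1 = 1
g5 = D ∧ g4 = 0 ∧ 1 = 0
g6 = g5 ∨ C = 0 ∨ 0 = 0
g7 = ¬g6 = ¬0 = 1
So g7 = 1 as required.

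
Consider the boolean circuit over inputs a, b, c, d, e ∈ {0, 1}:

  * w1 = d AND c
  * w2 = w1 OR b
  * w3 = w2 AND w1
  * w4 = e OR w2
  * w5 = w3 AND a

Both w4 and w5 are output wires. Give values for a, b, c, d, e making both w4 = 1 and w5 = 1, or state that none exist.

a=1, b=1, c=1, d=1, e=0

Check with a=1, b=1, c=1, d=1, e=0:
w1 = d AND c = 1 AND 1 = 1
w2 = w1 OR b = 1 OR 1 = 1
w3 = w2 AND w1 = 1 AND 1 = 1
w4 = e OR w2 = 0 OR 1 = 1
w5 = w3 AND a = 1 AND 1 = 1
So w4 = 1 and w5 = 1.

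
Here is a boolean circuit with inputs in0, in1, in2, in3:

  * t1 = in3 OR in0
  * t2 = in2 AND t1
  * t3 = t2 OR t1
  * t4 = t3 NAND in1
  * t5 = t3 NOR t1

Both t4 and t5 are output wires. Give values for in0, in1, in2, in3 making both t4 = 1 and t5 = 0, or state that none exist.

Check with in0=1, in1=0, in2=0, in3=0:
t1 = in3 OR in0 = 0 OR 1 = 1
t2 = in2 AND t1 = 0 AND 1 = 0
t3 = t2 OR t1 = 0 OR 1 = 1
t4 = t3 NAND in1 = 1 NAND 0 = 1
t5 = t3 NOR t1 = 1 NOR 1 = 0
So t4 = 1 and t5 = 0.

in0=1, in1=0, in2=0, in3=0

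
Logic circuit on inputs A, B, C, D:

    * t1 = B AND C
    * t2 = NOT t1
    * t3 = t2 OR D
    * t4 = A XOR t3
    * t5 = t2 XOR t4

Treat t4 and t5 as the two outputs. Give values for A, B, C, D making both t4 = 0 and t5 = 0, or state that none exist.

A=0, B=1, C=1, D=0

Check with A=0, B=1, C=1, D=0:
t1 = B AND C = 1 AND 1 = 1
t2 = NOT t1 = NOT 1 = 0
t3 = t2 OR D = 0 OR 0 = 0
t4 = A XOR t3 = 0 XOR 0 = 0
t5 = t2 XOR t4 = 0 XOR 0 = 0
So t4 = 0 and t5 = 0.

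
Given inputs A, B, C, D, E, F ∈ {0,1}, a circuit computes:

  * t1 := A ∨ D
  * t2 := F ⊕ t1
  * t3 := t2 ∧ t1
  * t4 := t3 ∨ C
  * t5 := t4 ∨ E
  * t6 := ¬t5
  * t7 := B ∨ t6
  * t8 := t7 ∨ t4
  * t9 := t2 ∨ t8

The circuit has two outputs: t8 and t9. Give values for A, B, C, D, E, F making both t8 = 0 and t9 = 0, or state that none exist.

A=0, B=0, C=0, D=0, E=1, F=0

Check with A=0, B=0, C=0, D=0, E=1, F=0:
t1 = A ∨ D = 0 ∨ 0 = 0
t2 = F ⊕ t1 = 0 ⊕ 0 = 0
t3 = t2 ∧ t1 = 0 ∧ 0 = 0
t4 = t3 ∨ C = 0 ∨ 0 = 0
t5 = t4 ∨ E = 0 ∨ 1 = 1
t6 = ¬t5 = ¬1 = 0
t7 = B ∨ t6 = 0 ∨ 0 = 0
t8 = t7 ∨ t4 = 0 ∨ 0 = 0
t9 = t2 ∨ t8 = 0 ∨ 0 = 0
So t8 = 0 and t9 = 0.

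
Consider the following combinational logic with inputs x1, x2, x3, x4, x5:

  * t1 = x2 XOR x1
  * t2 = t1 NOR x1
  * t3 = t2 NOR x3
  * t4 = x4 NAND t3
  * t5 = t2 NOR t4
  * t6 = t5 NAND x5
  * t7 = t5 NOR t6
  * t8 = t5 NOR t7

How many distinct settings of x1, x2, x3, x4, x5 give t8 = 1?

26

t8 = t5 NOR t7 must be 1, so both t5 = 0 and t7 = 0.
t5 = t2 NOR t4 must be 0, so at least one of t2, t4 is 1.
Enumerating the 32 input combinations, 26 give t8 = 1 and 6 give t8 = 0.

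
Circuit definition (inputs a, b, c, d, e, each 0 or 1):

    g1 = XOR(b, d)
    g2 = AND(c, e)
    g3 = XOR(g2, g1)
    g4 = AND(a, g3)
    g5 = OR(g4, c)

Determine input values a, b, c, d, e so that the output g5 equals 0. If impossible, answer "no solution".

a=0, b=1, c=0, d=1, e=0

g5 = OR(g4, c) must be 0, so both g4 = 0 and c = 0.
g4 = AND(a, g3) must be 0, so at least one of a, g3 is 0.
Check with a=0, b=1, c=0, d=1, e=0:
g1 = XOR(b, d) = XOR(1, 1) = 0
g2 = AND(c, e) = AND(0, 0) = 0
g3 = XOR(g2, g1) = XOR(0, 0) = 0
g4 = AND(a, g3) = AND(0, 0) = 0
g5 = OR(g4, c) = OR(0, 0) = 0
So g5 = 0 as required.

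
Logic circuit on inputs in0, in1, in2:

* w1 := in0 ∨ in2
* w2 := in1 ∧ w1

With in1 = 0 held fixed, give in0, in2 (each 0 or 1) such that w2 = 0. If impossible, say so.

w2 = in1 ∧ w1 must be 0, so at least one of in1, w1 is 0.
Check with in1 = 0 and in0=0, in2=1:
w1 = in0 ∨ in2 = 0 ∨ 1 = 1
w2 = in1 ∧ w1 = 0 ∧ 1 = 0
So w2 = 0.

in0=0, in2=1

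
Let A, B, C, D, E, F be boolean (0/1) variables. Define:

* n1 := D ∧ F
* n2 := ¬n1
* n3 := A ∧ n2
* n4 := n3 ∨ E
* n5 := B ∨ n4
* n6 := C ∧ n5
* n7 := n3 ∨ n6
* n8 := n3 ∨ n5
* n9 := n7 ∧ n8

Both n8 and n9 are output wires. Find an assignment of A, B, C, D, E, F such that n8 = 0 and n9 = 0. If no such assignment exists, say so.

Check with A=0 B=0 C=1 D=0 E=0 F=0:
n1 = D ∧ F = 0 ∧ 0 = 0
n2 = ¬n1 = ¬0 = 1
n3 = A ∧ n2 = 0 ∧ 1 = 0
n4 = n3 ∨ E = 0 ∨ 0 = 0
n5 = B ∨ n4 = 0 ∨ 0 = 0
n6 = C ∧ n5 = 1 ∧ 0 = 0
n7 = n3 ∨ n6 = 0 ∨ 0 = 0
n8 = n3 ∨ n5 = 0 ∨ 0 = 0
n9 = n7 ∧ n8 = 0 ∧ 0 = 0
So n8 = 0 and n9 = 0.

A=0 B=0 C=1 D=0 E=0 F=0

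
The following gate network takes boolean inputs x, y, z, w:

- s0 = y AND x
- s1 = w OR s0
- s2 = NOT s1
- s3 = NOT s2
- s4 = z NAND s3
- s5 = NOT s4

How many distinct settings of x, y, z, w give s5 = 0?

s5 = NOT s4 must be 0, so s4 = 1.
s4 = z NAND s3 must be 1, so at least one of z, s3 is 0.
Enumerating the 16 input combinations, 11 give s5 = 0 and 5 give s5 = 1.

11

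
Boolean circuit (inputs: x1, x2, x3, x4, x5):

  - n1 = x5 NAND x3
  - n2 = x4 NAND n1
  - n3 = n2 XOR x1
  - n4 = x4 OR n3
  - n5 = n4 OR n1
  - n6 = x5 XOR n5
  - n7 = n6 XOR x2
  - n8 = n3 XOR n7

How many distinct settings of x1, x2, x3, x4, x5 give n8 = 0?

16

n8 = n3 XOR n7 must be 0, so n3 and n7 are equal.
Enumerating the 32 input combinations, 16 give n8 = 0 and 16 give n8 = 1.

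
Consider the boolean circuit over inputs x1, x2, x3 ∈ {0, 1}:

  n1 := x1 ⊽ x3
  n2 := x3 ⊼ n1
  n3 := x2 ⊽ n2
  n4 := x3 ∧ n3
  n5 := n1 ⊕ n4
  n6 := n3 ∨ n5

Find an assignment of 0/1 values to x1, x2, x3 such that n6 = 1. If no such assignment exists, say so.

Check with x1=0, x2=1, x3=0:
n1 = x1 ⊽ x3 = 0 ⊽ 0 = 1
n2 = x3 ⊼ n1 = 0 ⊼ 1 = 1
n3 = x2 ⊽ n2 = 1 ⊽ 1 = 0
n4 = x3 ∧ n3 = 0 ∧ 0 = 0
n5 = n1 ⊕ n4 = 1 ⊕ 0 = 1
n6 = n3 ∨ n5 = 0 ∨ 1 = 1
So n6 = 1 as required.

x1=0, x2=1, x3=0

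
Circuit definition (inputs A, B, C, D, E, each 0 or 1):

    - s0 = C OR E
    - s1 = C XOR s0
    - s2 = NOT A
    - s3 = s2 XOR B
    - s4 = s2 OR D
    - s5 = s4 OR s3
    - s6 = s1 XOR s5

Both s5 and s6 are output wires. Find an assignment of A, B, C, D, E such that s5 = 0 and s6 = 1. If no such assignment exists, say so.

Check with A=1, B=0, C=0, D=0, E=1:
s0 = C OR E = 0 OR 1 = 1
s1 = C XOR s0 = 0 XOR 1 = 1
s2 = NOT A = NOT 1 = 0
s3 = s2 XOR B = 0 XOR 0 = 0
s4 = s2 OR D = 0 OR 0 = 0
s5 = s4 OR s3 = 0 OR 0 = 0
s6 = s1 XOR s5 = 1 XOR 0 = 1
So s5 = 0 and s6 = 1.

A=1, B=0, C=0, D=0, E=1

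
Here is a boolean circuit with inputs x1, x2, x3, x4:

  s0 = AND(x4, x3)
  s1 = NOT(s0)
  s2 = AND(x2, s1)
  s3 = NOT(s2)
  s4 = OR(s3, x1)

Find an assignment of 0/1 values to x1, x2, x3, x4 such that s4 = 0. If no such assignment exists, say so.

x1=0, x2=1, x3=0, x4=0

Check with x1=0, x2=1, x3=0, x4=0:
s0 = AND(x4, x3) = AND(0, 0) = 0
s1 = NOT(s0) = NOT 0 = 1
s2 = AND(x2, s1) = AND(1, 1) = 1
s3 = NOT(s2) = NOT 1 = 0
s4 = OR(s3, x1) = OR(0, 0) = 0
So s4 = 0 as required.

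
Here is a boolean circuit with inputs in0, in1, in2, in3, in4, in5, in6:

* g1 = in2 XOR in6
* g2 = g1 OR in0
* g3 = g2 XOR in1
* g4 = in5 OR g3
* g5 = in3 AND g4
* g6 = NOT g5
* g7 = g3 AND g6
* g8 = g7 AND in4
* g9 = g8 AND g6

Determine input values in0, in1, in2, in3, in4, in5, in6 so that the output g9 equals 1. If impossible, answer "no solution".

in0=0, in1=1, in2=1, in3=0, in4=1, in5=0, in6=1

Check with in0=0, in1=1, in2=1, in3=0, in4=1, in5=0, in6=1:
g1 = in2 XOR in6 = 1 XOR 1 = 0
g2 = g1 OR in0 = 0 OR 0 = 0
g3 = g2 XOR in1 = 0 XOR 1 = 1
g4 = in5 OR g3 = 0 OR 1 = 1
g5 = in3 AND g4 = 0 AND 1 = 0
g6 = NOT g5 = NOT 0 = 1
g7 = g3 AND g6 = 1 AND 1 = 1
g8 = g7 AND in4 = 1 AND 1 = 1
g9 = g8 AND g6 = 1 AND 1 = 1
So g9 = 1 as required.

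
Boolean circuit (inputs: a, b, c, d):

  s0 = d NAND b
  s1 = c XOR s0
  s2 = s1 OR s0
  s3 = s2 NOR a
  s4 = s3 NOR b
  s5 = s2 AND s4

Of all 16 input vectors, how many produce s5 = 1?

s5 = s2 AND s4 must be 1, so both s2 = 1 and s4 = 1.
s2 = s1 OR s0 must be 1, so at least one of s1, s0 is 1.
s4 = s3 NOR b must be 1, so both s3 = 0 and b = 0.
Enumerating the 16 input combinations, 8 give s5 = 1 and 8 give s5 = 0.

8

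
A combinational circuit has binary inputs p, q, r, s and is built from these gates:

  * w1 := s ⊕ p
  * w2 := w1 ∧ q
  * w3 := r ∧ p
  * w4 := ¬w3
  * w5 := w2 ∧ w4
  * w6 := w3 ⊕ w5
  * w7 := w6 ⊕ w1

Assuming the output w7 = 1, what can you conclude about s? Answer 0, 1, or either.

either

Both values of s occur among assignments with w7 = 1:
  s=0: p=1, q=0, r=0, s=0
  s=1: p=0, q=0, r=0, s=1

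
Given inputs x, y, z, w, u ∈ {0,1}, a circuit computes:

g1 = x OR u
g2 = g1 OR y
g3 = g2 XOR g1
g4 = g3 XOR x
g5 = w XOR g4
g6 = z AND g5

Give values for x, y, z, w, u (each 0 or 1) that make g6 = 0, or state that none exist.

x=1 y=0 z=0 w=0 u=0

g6 = z AND g5 must be 0, so at least one of z, g5 is 0.
Check with x=1 y=0 z=0 w=0 u=0:
g1 = x OR u = 1 OR 0 = 1
g2 = g1 OR y = 1 OR 0 = 1
g3 = g2 XOR g1 = 1 XOR 1 = 0
g4 = g3 XOR x = 0 XOR 1 = 1
g5 = w XOR g4 = 0 XOR 1 = 1
g6 = z AND g5 = 0 AND 1 = 0
So g6 = 0 as required.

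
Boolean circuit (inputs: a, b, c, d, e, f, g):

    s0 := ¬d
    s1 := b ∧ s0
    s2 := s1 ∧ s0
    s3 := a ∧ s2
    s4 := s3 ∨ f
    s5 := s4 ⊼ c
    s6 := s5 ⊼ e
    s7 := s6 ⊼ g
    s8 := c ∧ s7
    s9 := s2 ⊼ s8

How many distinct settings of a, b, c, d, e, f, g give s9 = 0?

s9 = s2 ⊼ s8 must be 0, so both s2 = 1 and s8 = 1.
Enumerating the 128 input combinations, 9 give s9 = 0 and 119 give s9 = 1.

9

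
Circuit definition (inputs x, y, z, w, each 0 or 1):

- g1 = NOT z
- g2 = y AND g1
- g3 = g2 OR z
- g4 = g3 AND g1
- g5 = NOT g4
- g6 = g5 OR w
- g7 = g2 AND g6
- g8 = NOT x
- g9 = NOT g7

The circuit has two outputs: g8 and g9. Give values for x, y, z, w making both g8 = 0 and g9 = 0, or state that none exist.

x=1 y=1 z=0 w=1

Check with x=1 y=1 z=0 w=1:
g1 = NOT z = NOT 0 = 1
g2 = y AND g1 = 1 AND 1 = 1
g3 = g2 OR z = 1 OR 0 = 1
g4 = g3 AND g1 = 1 AND 1 = 1
g5 = NOT g4 = NOT 1 = 0
g6 = g5 OR w = 0 OR 1 = 1
g7 = g2 AND g6 = 1 AND 1 = 1
g8 = NOT x = NOT 1 = 0
g9 = NOT g7 = NOT 1 = 0
So g8 = 0 and g9 = 0.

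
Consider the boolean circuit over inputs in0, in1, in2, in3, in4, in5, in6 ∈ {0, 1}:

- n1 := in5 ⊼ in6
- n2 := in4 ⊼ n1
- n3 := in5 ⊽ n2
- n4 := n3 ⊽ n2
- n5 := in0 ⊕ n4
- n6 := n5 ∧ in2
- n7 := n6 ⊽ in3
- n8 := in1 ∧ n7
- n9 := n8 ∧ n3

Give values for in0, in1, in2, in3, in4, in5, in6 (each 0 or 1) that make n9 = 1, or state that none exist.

in0=0, in1=1, in2=0, in3=0, in4=1, in5=0, in6=1

Check with in0=0, in1=1, in2=0, in3=0, in4=1, in5=0, in6=1:
n1 = in5 ⊼ in6 = 0 ⊼ 1 = 1
n2 = in4 ⊼ n1 = 1 ⊼ 1 = 0
n3 = in5 ⊽ n2 = 0 ⊽ 0 = 1
n4 = n3 ⊽ n2 = 1 ⊽ 0 = 0
n5 = in0 ⊕ n4 = 0 ⊕ 0 = 0
n6 = n5 ∧ in2 = 0 ∧ 0 = 0
n7 = n6 ⊽ in3 = 0 ⊽ 0 = 1
n8 = in1 ∧ n7 = 1 ∧ 1 = 1
n9 = n8 ∧ n3 = 1 ∧ 1 = 1
So n9 = 1 as required.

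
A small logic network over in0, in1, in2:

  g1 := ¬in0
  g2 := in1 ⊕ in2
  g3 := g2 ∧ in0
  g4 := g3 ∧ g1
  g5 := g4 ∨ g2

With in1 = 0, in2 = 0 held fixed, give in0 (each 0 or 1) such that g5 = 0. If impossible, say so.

in0=0

Check with in1 = 0, in2 = 0 and in0=0:
g1 = ¬in0 = ¬0 = 1
g2 = in1 ⊕ in2 = 0 ⊕ 0 = 0
g3 = g2 ∧ in0 = 0 ∧ 0 = 0
g4 = g3 ∧ g1 = 0 ∧ 1 = 0
g5 = g4 ∨ g2 = 0 ∨ 0 = 0
So g5 = 0.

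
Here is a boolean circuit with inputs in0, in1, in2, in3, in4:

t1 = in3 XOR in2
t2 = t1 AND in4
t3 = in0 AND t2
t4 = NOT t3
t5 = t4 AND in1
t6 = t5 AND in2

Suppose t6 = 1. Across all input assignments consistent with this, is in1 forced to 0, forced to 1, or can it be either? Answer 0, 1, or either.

1

t6 = t5 AND in2 must be 1, so both t5 = 1 and in2 = 1.
t5 = t4 AND in1 must be 1, so both t4 = 1 and in1 = 1.
t4 = NOT t3 must be 1, so t3 = 0.
Every assignment with t6 = 1 has in1 = 1; there are 7 such assignment(s).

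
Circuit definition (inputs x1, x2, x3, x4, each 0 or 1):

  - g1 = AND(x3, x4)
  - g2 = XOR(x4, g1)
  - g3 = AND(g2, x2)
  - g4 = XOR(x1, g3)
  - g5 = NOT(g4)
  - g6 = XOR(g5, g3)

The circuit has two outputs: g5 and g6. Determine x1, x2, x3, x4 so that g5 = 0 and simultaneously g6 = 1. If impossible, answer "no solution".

Check with x1=0 x2=1 x3=0 x4=1:
g1 = AND(x3, x4) = AND(0, 1) = 0
g2 = XOR(x4, g1) = XOR(1, 0) = 1
g3 = AND(g2, x2) = AND(1, 1) = 1
g4 = XOR(x1, g3) = XOR(0, 1) = 1
g5 = NOT(g4) = NOT 1 = 0
g6 = XOR(g5, g3) = XOR(0, 1) = 1
So g5 = 0 and g6 = 1.

x1=0 x2=1 x3=0 x4=1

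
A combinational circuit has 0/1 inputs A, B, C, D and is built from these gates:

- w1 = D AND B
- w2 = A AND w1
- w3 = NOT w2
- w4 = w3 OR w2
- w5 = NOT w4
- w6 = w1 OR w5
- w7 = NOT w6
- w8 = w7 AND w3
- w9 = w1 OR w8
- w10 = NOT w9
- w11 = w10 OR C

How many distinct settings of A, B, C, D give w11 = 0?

8

w11 = w10 OR C must be 0, so both w10 = 0 and C = 0.
w10 = NOT w9 must be 0, so w9 = 1.
Enumerating the 16 input combinations, 8 give w11 = 0 and 8 give w11 = 1.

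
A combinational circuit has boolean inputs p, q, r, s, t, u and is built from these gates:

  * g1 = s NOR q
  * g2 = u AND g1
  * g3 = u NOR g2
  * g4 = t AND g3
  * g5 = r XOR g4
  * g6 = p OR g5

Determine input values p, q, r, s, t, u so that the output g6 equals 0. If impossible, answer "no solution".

p=0, q=0, r=0, s=1, t=1, u=1

g6 = p OR g5 must be 0, so both p = 0 and g5 = 0.
Check with p=0, q=0, r=0, s=1, t=1, u=1:
g1 = s NOR q = 1 NOR 0 = 0
g2 = u AND g1 = 1 AND 0 = 0
g3 = u NOR g2 = 1 NOR 0 = 0
g4 = t AND g3 = 1 AND 0 = 0
g5 = r XOR g4 = 0 XOR 0 = 0
g6 = p OR g5 = 0 OR 0 = 0
So g6 = 0 as required.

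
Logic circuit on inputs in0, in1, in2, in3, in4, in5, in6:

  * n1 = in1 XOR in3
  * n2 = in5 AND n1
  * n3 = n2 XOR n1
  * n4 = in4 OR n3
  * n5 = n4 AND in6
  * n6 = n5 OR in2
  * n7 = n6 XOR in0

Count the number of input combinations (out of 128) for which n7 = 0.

n7 = n6 XOR in0 must be 0, so n6 and in0 are equal.
Enumerating the 128 input combinations, 64 give n7 = 0 and 64 give n7 = 1.

64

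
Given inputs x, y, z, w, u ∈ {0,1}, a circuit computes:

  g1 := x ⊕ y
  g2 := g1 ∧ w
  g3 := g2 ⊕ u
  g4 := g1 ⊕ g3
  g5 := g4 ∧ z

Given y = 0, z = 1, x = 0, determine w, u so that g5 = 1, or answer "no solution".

g5 = g4 ∧ z must be 1, so both g4 = 1 and z = 1.
g4 = g1 ⊕ g3 must be 1, so g1 and g3 differ.
Check with y = 0, z = 1, x = 0 and w=1, u=1:
g1 = x ⊕ y = 0 ⊕ 0 = 0
g2 = g1 ∧ w = 0 ∧ 1 = 0
g3 = g2 ⊕ u = 0 ⊕ 1 = 1
g4 = g1 ⊕ g3 = 0 ⊕ 1 = 1
g5 = g4 ∧ z = 1 ∧ 1 = 1
So g5 = 1.

w=1, u=1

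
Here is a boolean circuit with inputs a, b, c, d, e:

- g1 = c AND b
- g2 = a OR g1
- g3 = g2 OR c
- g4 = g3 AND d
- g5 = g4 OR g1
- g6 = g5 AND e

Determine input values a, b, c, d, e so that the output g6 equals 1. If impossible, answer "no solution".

a=0, b=0, c=1, d=1, e=1

g6 = g5 AND e must be 1, so both g5 = 1 and e = 1.
Check with a=0, b=0, c=1, d=1, e=1:
g1 = c AND b = 1 AND 0 = 0
g2 = a OR g1 = 0 OR 0 = 0
g3 = g2 OR c = 0 OR 1 = 1
g4 = g3 AND d = 1 AND 1 = 1
g5 = g4 OR g1 = 1 OR 0 = 1
g6 = g5 AND e = 1 AND 1 = 1
So g6 = 1 as required.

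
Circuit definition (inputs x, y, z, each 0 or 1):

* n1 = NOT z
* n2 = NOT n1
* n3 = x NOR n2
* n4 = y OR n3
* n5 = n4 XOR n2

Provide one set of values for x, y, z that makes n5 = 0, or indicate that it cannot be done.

x=1, y=0, z=0

n5 = n4 XOR n2 must be 0, so n4 and n2 are equal.
Check with x=1, y=0, z=0:
n1 = NOT z = NOT 0 = 1
n2 = NOT n1 = NOT 1 = 0
n3 = x NOR n2 = 1 NOR 0 = 0
n4 = y OR n3 = 0 OR 0 = 0
n5 = n4 XOR n2 = 0 XOR 0 = 0
So n5 = 0 as required.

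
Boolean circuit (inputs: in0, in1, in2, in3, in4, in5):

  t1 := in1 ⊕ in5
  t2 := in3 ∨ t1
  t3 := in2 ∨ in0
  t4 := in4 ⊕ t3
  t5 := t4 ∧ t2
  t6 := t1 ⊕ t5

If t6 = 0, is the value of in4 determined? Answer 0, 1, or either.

either

Both values of in4 occur among assignments with t6 = 0:
  in4=0: in0=0, in1=0, in2=0, in3=0, in4=0, in5=0
  in4=1: in0=0, in1=0, in2=0, in3=0, in4=1, in5=0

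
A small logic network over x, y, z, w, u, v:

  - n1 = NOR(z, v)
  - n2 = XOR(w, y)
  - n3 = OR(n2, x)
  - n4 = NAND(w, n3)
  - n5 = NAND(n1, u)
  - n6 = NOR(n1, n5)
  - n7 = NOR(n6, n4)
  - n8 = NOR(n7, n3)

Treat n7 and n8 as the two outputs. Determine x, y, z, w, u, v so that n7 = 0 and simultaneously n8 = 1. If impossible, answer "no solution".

x=0, y=0, z=0, w=0, u=1, v=0

Check with x=0, y=0, z=0, w=0, u=1, v=0:
n1 = NOR(z, v) = NOR(0, 0) = 1
n2 = XOR(w, y) = XOR(0, 0) = 0
n3 = OR(n2, x) = OR(0, 0) = 0
n4 = NAND(w, n3) = NAND(0, 0) = 1
n5 = NAND(n1, u) = NAND(1, 1) = 0
n6 = NOR(n1, n5) = NOR(1, 0) = 0
n7 = NOR(n6, n4) = NOR(0, 1) = 0
n8 = NOR(n7, n3) = NOR(0, 0) = 1
So n7 = 0 and n8 = 1.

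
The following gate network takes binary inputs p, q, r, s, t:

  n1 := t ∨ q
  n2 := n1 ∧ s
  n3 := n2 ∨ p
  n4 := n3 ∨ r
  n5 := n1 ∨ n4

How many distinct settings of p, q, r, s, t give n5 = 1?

30

n5 = n1 ∨ n4 must be 1, so at least one of n1, n4 is 1.
Enumerating the 32 input combinations, 30 give n5 = 1 and 2 give n5 = 0.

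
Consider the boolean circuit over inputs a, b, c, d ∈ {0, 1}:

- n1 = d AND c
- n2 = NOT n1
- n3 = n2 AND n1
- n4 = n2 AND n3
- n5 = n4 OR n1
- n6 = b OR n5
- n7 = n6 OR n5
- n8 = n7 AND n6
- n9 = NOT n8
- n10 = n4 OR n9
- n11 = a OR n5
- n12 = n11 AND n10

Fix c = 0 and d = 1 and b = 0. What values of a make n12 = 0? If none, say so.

Check with c = 0 and d = 1 and b = 0 and a=0:
n1 = d AND c = 1 AND 0 = 0
n2 = NOT n1 = NOT 0 = 1
n3 = n2 AND n1 = 1 AND 0 = 0
n4 = n2 AND n3 = 1 AND 0 = 0
n5 = n4 OR n1 = 0 OR 0 = 0
n6 = b OR n5 = 0 OR 0 = 0
n7 = n6 OR n5 = 0 OR 0 = 0
n8 = n7 AND n6 = 0 AND 0 = 0
n9 = NOT n8 = NOT 0 = 1
n10 = n4 OR n9 = 0 OR 1 = 1
n11 = a OR n5 = 0 OR 0 = 0
n12 = n11 AND n10 = 0 AND 1 = 0
So n12 = 0.

a=0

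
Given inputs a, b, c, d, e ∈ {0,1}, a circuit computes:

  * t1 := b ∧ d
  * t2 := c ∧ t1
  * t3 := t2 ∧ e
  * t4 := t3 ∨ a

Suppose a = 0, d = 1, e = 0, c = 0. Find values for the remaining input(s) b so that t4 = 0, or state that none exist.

b=1

Check with a = 0, d = 1, e = 0, c = 0 and b=1:
t1 = b ∧ d = 1 ∧ 1 = 1
t2 = c ∧ t1 = 0 ∧ 1 = 0
t3 = t2 ∧ e = 0 ∧ 0 = 0
t4 = t3 ∨ a = 0 ∨ 0 = 0
So t4 = 0.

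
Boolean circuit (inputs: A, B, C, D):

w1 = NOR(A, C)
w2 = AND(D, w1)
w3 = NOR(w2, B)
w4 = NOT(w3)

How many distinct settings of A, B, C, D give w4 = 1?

w4 = NOT(w3) must be 1, so w3 = 0.
Enumerating the 16 input combinations, 9 give w4 = 1 and 7 give w4 = 0.

9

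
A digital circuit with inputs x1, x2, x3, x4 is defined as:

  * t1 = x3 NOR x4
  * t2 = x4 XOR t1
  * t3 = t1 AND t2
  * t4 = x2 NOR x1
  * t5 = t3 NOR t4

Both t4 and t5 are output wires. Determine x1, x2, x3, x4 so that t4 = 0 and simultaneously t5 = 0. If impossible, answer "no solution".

Check with x1=1 x2=1 x3=0 x4=0:
t1 = x3 NOR x4 = 0 NOR 0 = 1
t2 = x4 XOR t1 = 0 XOR 1 = 1
t3 = t1 AND t2 = 1 AND 1 = 1
t4 = x2 NOR x1 = 1 NOR 1 = 0
t5 = t3 NOR t4 = 1 NOR 0 = 0
So t4 = 0 and t5 = 0.

x1=1 x2=1 x3=0 x4=0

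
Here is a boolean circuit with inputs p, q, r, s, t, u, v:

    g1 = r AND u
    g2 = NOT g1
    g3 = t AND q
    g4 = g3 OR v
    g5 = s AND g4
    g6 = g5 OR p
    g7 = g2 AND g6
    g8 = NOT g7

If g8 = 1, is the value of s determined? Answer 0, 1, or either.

Both values of s occur among assignments with g8 = 1:
  s=0: p=0, q=0, r=0, s=0, t=0, u=0, v=0
  s=1: p=0, q=0, r=0, s=1, t=0, u=0, v=0

either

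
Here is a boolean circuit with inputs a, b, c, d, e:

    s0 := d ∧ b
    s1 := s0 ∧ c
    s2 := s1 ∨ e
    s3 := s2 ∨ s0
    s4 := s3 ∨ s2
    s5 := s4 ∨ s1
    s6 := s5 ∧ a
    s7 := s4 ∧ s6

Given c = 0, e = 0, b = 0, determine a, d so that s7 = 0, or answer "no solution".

Check with c = 0, e = 0, b = 0 and a=1, d=0:
s0 = d ∧ b = 0 ∧ 0 = 0
s1 = s0 ∧ c = 0 ∧ 0 = 0
s2 = s1 ∨ e = 0 ∨ 0 = 0
s3 = s2 ∨ s0 = 0 ∨ 0 = 0
s4 = s3 ∨ s2 = 0 ∨ 0 = 0
s5 = s4 ∨ s1 = 0 ∨ 0 = 0
s6 = s5 ∧ a = 0 ∧ 1 = 0
s7 = s4 ∧ s6 = 0 ∧ 0 = 0
So s7 = 0.

a=1, d=0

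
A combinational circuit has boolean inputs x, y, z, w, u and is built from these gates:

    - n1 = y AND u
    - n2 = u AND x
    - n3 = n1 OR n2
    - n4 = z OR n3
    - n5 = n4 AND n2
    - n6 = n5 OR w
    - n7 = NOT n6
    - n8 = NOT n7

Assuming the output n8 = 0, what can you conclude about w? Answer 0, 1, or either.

n8 = NOT n7 must be 0, so n7 = 1.
n7 = NOT n6 must be 1, so n6 = 0.
n6 = n5 OR w must be 0, so both n5 = 0 and w = 0.
Every assignment with n8 = 0 has w = 0; there are 12 such assignment(s).

0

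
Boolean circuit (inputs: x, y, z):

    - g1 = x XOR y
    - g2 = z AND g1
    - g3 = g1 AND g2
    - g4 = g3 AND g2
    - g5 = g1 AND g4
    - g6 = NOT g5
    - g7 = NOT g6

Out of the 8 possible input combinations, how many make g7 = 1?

2

g7 = NOT g6 must be 1, so g6 = 0.
Satisfying assignments:
  x=0, y=1, z=1
  x=1, y=0, z=1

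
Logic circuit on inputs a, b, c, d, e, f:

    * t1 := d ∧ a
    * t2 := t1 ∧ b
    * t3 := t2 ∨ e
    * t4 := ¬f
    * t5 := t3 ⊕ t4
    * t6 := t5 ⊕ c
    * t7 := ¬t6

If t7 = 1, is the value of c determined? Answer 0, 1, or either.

either

Both values of c occur among assignments with t7 = 1:
  c=0: a=0, b=0, c=0, d=0, e=0, f=1
  c=1: a=0, b=0, c=1, d=0, e=0, f=0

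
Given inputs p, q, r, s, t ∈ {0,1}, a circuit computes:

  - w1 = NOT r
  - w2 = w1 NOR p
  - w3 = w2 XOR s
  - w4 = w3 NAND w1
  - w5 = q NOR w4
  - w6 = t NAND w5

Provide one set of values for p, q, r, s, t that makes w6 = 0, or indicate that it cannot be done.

p=1, q=0, r=0, s=1, t=1

w6 = t NAND w5 must be 0, so both t = 1 and w5 = 1.
w5 = q NOR w4 must be 1, so both q = 0 and w4 = 0.
w4 = w3 NAND w1 must be 0, so both w3 = 1 and w1 = 1.
Check with p=1, q=0, r=0, s=1, t=1:
w1 = NOT r = NOT 0 = 1
w2 = w1 NOR p = 1 NOR 1 = 0
w3 = w2 XOR s = 0 XOR 1 = 1
w4 = w3 NAND w1 = 1 NAND 1 = 0
w5 = q NOR w4 = 0 NOR 0 = 1
w6 = t NAND w5 = 1 NAND 1 = 0
So w6 = 0 as required.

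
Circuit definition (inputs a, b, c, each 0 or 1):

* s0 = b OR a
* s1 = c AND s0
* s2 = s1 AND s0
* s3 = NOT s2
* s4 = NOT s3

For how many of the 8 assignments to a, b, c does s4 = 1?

3

s4 = NOT s3 must be 1, so s3 = 0.
Satisfying assignments:
  a=0, b=1, c=1
  a=1, b=0, c=1
  a=1, b=1, c=1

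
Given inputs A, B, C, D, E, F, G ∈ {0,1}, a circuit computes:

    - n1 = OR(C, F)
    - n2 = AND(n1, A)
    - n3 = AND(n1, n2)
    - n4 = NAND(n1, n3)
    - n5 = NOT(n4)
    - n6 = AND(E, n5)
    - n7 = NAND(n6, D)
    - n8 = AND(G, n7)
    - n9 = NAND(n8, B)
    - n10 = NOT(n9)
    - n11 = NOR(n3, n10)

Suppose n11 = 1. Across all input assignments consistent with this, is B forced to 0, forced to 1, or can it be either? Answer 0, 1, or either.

either

Both values of B occur among assignments with n11 = 1:
  B=0: A=0, B=0, C=0, D=0, E=0, F=0, G=0
  B=1: A=0, B=1, C=0, D=0, E=0, F=0, G=0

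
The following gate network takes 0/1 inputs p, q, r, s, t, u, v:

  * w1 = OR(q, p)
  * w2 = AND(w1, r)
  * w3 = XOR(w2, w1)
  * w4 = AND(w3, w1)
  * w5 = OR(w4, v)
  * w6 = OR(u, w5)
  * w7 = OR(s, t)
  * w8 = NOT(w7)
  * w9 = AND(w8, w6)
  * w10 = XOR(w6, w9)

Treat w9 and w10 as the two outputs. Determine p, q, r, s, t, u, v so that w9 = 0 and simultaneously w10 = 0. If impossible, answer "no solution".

p=0, q=0, r=1, s=1, t=0, u=0, v=0

Check with p=0, q=0, r=1, s=1, t=0, u=0, v=0:
w1 = OR(q, p) = OR(0, 0) = 0
w2 = AND(w1, r) = AND(0, 1) = 0
w3 = XOR(w2, w1) = XOR(0, 0) = 0
w4 = AND(w3, w1) = AND(0, 0) = 0
w5 = OR(w4, v) = OR(0, 0) = 0
w6 = OR(u, w5) = OR(0, 0) = 0
w7 = OR(s, t) = OR(1, 0) = 1
w8 = NOT(w7) = NOT 1 = 0
w9 = AND(w8, w6) = AND(0, 0) = 0
w10 = XOR(w6, w9) = XOR(0, 0) = 0
So w9 = 0 and w10 = 0.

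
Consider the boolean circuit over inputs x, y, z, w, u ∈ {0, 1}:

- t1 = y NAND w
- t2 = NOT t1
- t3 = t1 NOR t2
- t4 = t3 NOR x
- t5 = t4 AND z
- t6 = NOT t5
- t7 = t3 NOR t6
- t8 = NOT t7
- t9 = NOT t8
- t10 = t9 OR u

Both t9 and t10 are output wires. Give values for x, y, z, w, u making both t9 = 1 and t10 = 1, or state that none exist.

Check with x=0, y=1, z=1, w=0, u=0:
t1 = y NAND w = 1 NAND 0 = 1
t2 = NOT t1 = NOT 1 = 0
t3 = t1 NOR t2 = 1 NOR 0 = 0
t4 = t3 NOR x = 0 NOR 0 = 1
t5 = t4 AND z = 1 AND 1 = 1
t6 = NOT t5 = NOT 1 = 0
t7 = t3 NOR t6 = 0 NOR 0 = 1
t8 = NOT t7 = NOT 1 = 0
t9 = NOT t8 = NOT 0 = 1
t10 = t9 OR u = 1 OR 0 = 1
So t9 = 1 and t10 = 1.

x=0, y=1, z=1, w=0, u=0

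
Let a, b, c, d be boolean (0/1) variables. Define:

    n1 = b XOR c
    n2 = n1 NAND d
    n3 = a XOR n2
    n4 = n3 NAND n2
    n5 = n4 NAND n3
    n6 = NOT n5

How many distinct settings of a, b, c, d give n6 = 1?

2

n6 = NOT n5 must be 1, so n5 = 0.
Enumerating the 16 input combinations, 2 give n6 = 1 and 14 give n6 = 0.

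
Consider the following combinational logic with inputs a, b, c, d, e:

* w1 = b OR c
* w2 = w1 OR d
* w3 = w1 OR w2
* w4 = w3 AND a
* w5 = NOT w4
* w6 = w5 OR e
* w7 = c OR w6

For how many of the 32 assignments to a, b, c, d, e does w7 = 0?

w7 = c OR w6 must be 0, so both c = 0 and w6 = 0.
w6 = w5 OR e must be 0, so both w5 = 0 and e = 0.
w5 = NOT w4 must be 0, so w4 = 1.
Satisfying assignments:
  a=1, b=0, c=0, d=1, e=0
  a=1, b=1, c=0, d=0, e=0
  a=1, b=1, c=0, d=1, e=0

3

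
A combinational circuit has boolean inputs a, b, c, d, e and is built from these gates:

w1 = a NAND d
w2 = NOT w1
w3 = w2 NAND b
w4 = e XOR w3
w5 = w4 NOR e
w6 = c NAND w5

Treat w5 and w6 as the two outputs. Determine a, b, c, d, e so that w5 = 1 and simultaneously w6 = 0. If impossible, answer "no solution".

Check with a=1, b=1, c=1, d=1, e=0:
w1 = a NAND d = 1 NAND 1 = 0
w2 = NOT w1 = NOT 0 = 1
w3 = w2 NAND b = 1 NAND 1 = 0
w4 = e XOR w3 = 0 XOR 0 = 0
w5 = w4 NOR e = 0 NOR 0 = 1
w6 = c NAND w5 = 1 NAND 1 = 0
So w5 = 1 and w6 = 0.

a=1, b=1, c=1, d=1, e=0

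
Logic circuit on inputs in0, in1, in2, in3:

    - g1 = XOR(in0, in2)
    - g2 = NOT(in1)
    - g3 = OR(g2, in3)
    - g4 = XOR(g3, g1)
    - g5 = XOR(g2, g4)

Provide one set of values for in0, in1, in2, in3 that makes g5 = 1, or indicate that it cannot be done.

in0=0, in1=0, in2=1, in3=1

g5 = XOR(g2, g4) must be 1, so g2 and g4 differ.
Check with in0=0, in1=0, in2=1, in3=1:
g1 = XOR(in0, in2) = XOR(0, 1) = 1
g2 = NOT(in1) = NOT 0 = 1
g3 = OR(g2, in3) = OR(1, 1) = 1
g4 = XOR(g3, g1) = XOR(1, 1) = 0
g5 = XOR(g2, g4) = XOR(1, 0) = 1
So g5 = 1 as required.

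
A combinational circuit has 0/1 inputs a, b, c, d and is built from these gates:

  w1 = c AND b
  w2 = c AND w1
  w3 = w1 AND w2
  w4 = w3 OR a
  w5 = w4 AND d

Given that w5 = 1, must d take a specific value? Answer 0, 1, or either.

1

w5 = w4 AND d must be 1, so both w4 = 1 and d = 1.
Every assignment with w5 = 1 has d = 1; there are 5 such assignment(s).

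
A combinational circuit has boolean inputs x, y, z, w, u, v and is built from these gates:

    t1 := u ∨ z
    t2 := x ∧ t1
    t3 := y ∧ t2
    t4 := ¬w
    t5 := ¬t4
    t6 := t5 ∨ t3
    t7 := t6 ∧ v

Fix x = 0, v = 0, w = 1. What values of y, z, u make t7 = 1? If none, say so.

no solution exists

With x = 0, v = 0, w = 1 fixed, none of the 8 settings of y, z, u give t7 = 1.
For example, with y=1, z=0, u=1:
t1 = u ∨ z = 1 ∨ 0 = 1
t2 = x ∧ t1 = 0 ∧ 1 = 0
t3 = y ∧ t2 = 1 ∧ 0 = 0
t4 = ¬w = ¬1 = 0
t5 = ¬t4 = ¬0 = 1
t6 = t5 ∨ t3 = 1 ∨ 0 = 1
t7 = t6 ∧ v = 1 ∧ 0 = 0
giving t7 = 0 ≠ 1.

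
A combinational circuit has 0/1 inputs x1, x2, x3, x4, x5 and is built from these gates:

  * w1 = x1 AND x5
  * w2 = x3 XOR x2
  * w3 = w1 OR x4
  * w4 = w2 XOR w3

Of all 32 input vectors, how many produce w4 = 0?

16

w4 = w2 XOR w3 must be 0, so w2 and w3 are equal.
Enumerating the 32 input combinations, 16 give w4 = 0 and 16 give w4 = 1.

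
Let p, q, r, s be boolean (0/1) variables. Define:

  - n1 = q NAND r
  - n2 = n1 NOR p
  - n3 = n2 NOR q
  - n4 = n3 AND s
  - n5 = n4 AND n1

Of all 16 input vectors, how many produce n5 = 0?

n5 = n4 AND n1 must be 0, so at least one of n4, n1 is 0.
Enumerating the 16 input combinations, 12 give n5 = 0 and 4 give n5 = 1.

12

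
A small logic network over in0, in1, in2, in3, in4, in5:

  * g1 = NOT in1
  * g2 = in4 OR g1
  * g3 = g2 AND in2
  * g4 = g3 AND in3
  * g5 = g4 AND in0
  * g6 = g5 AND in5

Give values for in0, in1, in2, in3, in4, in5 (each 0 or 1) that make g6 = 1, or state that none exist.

g6 = g5 AND in5 must be 1, so both g5 = 1 and in5 = 1.
Check with in0=1 in1=0 in2=1 in3=1 in4=0 in5=1:
g1 = NOT in1 = NOT 0 = 1
g2 = in4 OR g1 = 0 OR 1 = 1
g3 = g2 AND in2 = 1 AND 1 = 1
g4 = g3 AND in3 = 1 AND 1 = 1
g5 = g4 AND in0 = 1 AND 1 = 1
g6 = g5 AND in5 = 1 AND 1 = 1
So g6 = 1 as required.

in0=1 in1=0 in2=1 in3=1 in4=0 in5=1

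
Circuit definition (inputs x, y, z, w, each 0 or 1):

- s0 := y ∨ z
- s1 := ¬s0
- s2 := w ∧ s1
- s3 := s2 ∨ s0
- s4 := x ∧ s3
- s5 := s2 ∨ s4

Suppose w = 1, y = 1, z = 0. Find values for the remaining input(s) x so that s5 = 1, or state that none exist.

Check with w = 1, y = 1, z = 0 and x=1:
s0 = y ∨ z = 1 ∨ 0 = 1
s1 = ¬s0 = ¬1 = 0
s2 = w ∧ s1 = 1 ∧ 0 = 0
s3 = s2 ∨ s0 = 0 ∨ 1 = 1
s4 = x ∧ s3 = 1 ∧ 1 = 1
s5 = s2 ∨ s4 = 0 ∨ 1 = 1
So s5 = 1.

x=1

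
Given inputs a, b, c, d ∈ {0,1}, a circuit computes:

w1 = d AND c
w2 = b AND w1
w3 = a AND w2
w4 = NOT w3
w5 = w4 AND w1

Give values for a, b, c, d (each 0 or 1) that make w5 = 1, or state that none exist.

Check with a=1 b=0 c=1 d=1:
w1 = d AND c = 1 AND 1 = 1
w2 = b AND w1 = 0 AND 1 = 0
w3 = a AND w2 = 1 AND 0 = 0
w4 = NOT w3 = NOT 0 = 1
w5 = w4 AND w1 = 1 AND 1 = 1
So w5 = 1 as required.

a=1 b=0 c=1 d=1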